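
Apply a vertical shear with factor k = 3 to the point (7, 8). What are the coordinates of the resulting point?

Shear matrix for vertical shear with factor k = 3:
[[1, 0], [3, 1]]
Result: (7, 8) → (7, 29)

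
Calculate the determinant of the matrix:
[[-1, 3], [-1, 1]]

For a 2×2 matrix [[a, b], [c, d]], det = ad - bc
det = (-1)(1) - (3)(-1) = -1 - -3 = 2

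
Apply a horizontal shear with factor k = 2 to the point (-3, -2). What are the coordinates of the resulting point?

Shear matrix for horizontal shear with factor k = 2:
[[1, 2], [0, 1]]
Result: (-3, -2) → (-7, -2)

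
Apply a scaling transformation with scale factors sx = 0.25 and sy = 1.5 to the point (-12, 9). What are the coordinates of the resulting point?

Scaling matrix:
[[0.25, 0], [0, 1.50]]
Result: (-12 × 0.25, 9 × 1.5) = (-3, 13.5)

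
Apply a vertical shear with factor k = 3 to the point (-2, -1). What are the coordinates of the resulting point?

Shear matrix for vertical shear with factor k = 3:
[[1, 0], [3, 1]]
Result: (-2, -1) → (-2, -7)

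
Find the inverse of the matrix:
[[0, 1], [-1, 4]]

For [[a,b],[c,d]], inverse = (1/det)·[[d,-b],[-c,a]]
det = (0)(4) - (1)(-1) = 0 - -1 = 1
Inverse = [[4, -1], [1, 0]]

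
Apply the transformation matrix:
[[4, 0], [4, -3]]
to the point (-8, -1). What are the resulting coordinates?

Matrix multiplication:
[[4, 0], [4, -3]] × [-8, -1]ᵀ
= [(4)(-8) + (0)(-1), (4)(-8) + (-3)(-1)]ᵀ
= [-32, -29]ᵀ
Result: (-32, -29)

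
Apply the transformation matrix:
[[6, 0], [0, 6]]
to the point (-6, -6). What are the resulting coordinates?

Matrix multiplication:
[[6, 0], [0, 6]] × [-6, -6]ᵀ
= [(6)(-6) + (0)(-6), (0)(-6) + (6)(-6)]ᵀ
= [-36, -36]ᵀ
Result: (-36, -36)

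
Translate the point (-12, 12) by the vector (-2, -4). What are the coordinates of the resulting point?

Translation by (-2, -4) (homogeneous matrix [[1, 0, -2], [0, 1, -4], [0, 0, 1]]):
x' = -12 + -2 = -14
y' = 12 + -4 = 8
Result: (-14, 8)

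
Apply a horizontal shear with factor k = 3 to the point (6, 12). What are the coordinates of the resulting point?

Shear matrix for horizontal shear with factor k = 3:
[[1, 3], [0, 1]]
Result: (6, 12) → (42, 12)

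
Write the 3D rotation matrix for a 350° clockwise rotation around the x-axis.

Rotation matrix for clockwise 350° around x-axis:
A clockwise rotation by 350° is a counterclockwise rotation by -350°.
cos(-350°) = 0.9848, sin(-350°) = 0.1736
Result: [[1, 0, 0], [0, 0.9848, -0.1736], [0, 0.1736, 0.9848]]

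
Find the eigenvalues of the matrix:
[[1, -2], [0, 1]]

Characteristic equation: det(A - λI) = 0
λ² - (trace)λ + (det) = 0
trace = 1 + 1 = 2, det = (1)(1) - (-2)(0) = 1
λ² - (2)λ + (1) = 0
λ = (2 ± √((2)² - 4·(1))) / 2 = (2 ± √0) / 2
Solving: λ = 1, 1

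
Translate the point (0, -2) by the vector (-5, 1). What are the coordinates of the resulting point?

Translation by (-5, 1) (homogeneous matrix [[1, 0, -5], [0, 1, 1], [0, 0, 1]]):
x' = 0 + -5 = -5
y' = -2 + 1 = -1
Result: (-5, -1)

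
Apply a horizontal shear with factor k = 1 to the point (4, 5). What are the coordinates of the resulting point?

Shear matrix for horizontal shear with factor k = 1:
[[1, 1], [0, 1]]
Result: (4, 5) → (9, 5)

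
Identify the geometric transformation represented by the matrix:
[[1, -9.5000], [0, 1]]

This matrix represents: horizontal shear with factor -9.5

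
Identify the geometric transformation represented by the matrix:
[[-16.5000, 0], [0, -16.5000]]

This matrix represents: uniform scaling by factor -16.5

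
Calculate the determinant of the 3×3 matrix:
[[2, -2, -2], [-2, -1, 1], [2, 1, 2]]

Expansion along first row:
det = 2·det([[-1,1],[1,2]]) - -2·det([[-2,1],[2,2]]) + -2·det([[-2,-1],[2,1]])
    = 2·(-1·2 - 1·1) - -2·(-2·2 - 1·2) + -2·(-2·1 - -1·2)
    = 2·-3 - -2·-6 + -2·0
    = -6 + -12 + 0 = -18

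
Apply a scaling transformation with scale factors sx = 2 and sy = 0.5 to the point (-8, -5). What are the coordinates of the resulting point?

Scaling matrix:
[[2, 0], [0, 0.50]]
Result: (-8 × 2, -5 × 0.5) = (-16, -2.5)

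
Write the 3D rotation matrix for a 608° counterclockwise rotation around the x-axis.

Rotation matrix for counterclockwise 608° around x-axis:
cos(608°) = -0.3746, sin(608°) = -0.9272
Result: [[1, 0, 0], [0, -0.3746, 0.9272], [0, -0.9272, -0.3746]]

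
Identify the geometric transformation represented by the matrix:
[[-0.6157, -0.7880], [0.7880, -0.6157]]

This matrix represents: rotation by 128° counterclockwise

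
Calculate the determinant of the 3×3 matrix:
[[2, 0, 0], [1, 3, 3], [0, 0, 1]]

Expansion along first row:
det = 2·det([[3,3],[0,1]]) - 0·det([[1,3],[0,1]]) + 0·det([[1,3],[0,0]])
    = 2·(3·1 - 3·0) - 0·(1·1 - 3·0) + 0·(1·0 - 3·0)
    = 2·3 - 0·1 + 0·0
    = 6 + 0 + 0 = 6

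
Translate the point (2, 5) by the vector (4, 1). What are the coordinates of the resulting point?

Translation by (4, 1) (homogeneous matrix [[1, 0, 4], [0, 1, 1], [0, 0, 1]]):
x' = 2 + 4 = 6
y' = 5 + 1 = 6
Result: (6, 6)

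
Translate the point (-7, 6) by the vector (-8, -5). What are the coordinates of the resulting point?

Translation by (-8, -5) (homogeneous matrix [[1, 0, -8], [0, 1, -5], [0, 0, 1]]):
x' = -7 + -8 = -15
y' = 6 + -5 = 1
Result: (-15, 1)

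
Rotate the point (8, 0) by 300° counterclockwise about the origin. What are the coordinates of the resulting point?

Rotation matrix for 300°: [[cos 300°, -sin 300°], [sin 300°, cos 300°]] ≈ [[0.500000, 0.866025], [-0.866025, 0.500000]]
[[0.500000, 0.866025], [-0.866025, 0.500000]] × [8, 0]ᵀ ≈ [4, -6.9282]ᵀ
Result: (4, -6.9282)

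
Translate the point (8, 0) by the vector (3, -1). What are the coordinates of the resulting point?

Translation by (3, -1) (homogeneous matrix [[1, 0, 3], [0, 1, -1], [0, 0, 1]]):
x' = 8 + 3 = 11
y' = 0 + -1 = -1
Result: (11, -1)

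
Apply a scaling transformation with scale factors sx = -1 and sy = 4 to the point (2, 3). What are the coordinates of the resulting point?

Scaling matrix:
[[-1, 0], [0, 4]]
Result: (2 × -1, 3 × 4) = (-2, 12)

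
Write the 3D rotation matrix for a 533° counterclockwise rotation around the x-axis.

Rotation matrix for counterclockwise 533° around x-axis:
cos(533°) = -0.9925, sin(533°) = 0.1219
Result: [[1, 0, 0], [0, -0.9925, -0.1219], [0, 0.1219, -0.9925]]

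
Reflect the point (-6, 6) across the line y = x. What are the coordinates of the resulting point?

Reflection across line y = x: (-6, 6) → (6, -6)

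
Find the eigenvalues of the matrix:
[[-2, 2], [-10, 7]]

Characteristic equation: det(A - λI) = 0
λ² - (trace)λ + (det) = 0
trace = -2 + 7 = 5, det = (-2)(7) - (2)(-10) = 6
λ² - (5)λ + (6) = 0
λ = (5 ± √((5)² - 4·(6))) / 2 = (5 ± √1) / 2
Solving: λ = 2, 3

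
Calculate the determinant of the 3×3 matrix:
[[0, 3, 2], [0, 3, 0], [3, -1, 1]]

Expansion along first row:
det = 0·det([[3,0],[-1,1]]) - 3·det([[0,0],[3,1]]) + 2·det([[0,3],[3,-1]])
    = 0·(3·1 - 0·-1) - 3·(0·1 - 0·3) + 2·(0·-1 - 3·3)
    = 0·3 - 3·0 + 2·-9
    = 0 + 0 + -18 = -18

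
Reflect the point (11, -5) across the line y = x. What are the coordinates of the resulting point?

Reflection across line y = x: (11, -5) → (-5, 11)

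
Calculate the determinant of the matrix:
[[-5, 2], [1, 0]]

For a 2×2 matrix [[a, b], [c, d]], det = ad - bc
det = (-5)(0) - (2)(1) = 0 - 2 = -2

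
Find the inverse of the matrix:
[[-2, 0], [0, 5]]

For [[a,b],[c,d]], inverse = (1/det)·[[d,-b],[-c,a]]
det = (-2)(5) - (0)(0) = -10 - 0 = -10
Inverse = (1/-10)·[[5, 0], [0, -2]]
= [[-1/2, 0], [0, 1/5]]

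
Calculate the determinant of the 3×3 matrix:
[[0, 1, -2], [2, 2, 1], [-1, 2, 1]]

Expansion along first row:
det = 0·det([[2,1],[2,1]]) - 1·det([[2,1],[-1,1]]) + -2·det([[2,2],[-1,2]])
    = 0·(2·1 - 1·2) - 1·(2·1 - 1·-1) + -2·(2·2 - 2·-1)
    = 0·0 - 1·3 + -2·6
    = 0 + -3 + -12 = -15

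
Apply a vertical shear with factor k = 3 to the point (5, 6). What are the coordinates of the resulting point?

Shear matrix for vertical shear with factor k = 3:
[[1, 0], [3, 1]]
Result: (5, 6) → (5, 21)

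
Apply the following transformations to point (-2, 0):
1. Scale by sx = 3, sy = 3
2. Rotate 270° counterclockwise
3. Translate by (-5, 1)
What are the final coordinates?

Step 1: Scale → (-6, 0)
Step 2: Rotate 270° → (0, 6)
Step 3: Translate → (-5, 7)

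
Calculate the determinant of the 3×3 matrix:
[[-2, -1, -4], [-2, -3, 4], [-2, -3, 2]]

Expansion along first row:
det = -2·det([[-3,4],[-3,2]]) - -1·det([[-2,4],[-2,2]]) + -4·det([[-2,-3],[-2,-3]])
    = -2·(-3·2 - 4·-3) - -1·(-2·2 - 4·-2) + -4·(-2·-3 - -3·-2)
    = -2·6 - -1·4 + -4·0
    = -12 + 4 + 0 = -8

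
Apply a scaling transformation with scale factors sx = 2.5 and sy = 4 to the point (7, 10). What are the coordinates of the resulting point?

Scaling matrix:
[[2.50, 0], [0, 4]]
Result: (7 × 2.5, 10 × 4) = (17.5, 40)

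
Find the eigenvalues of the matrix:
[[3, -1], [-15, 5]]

Characteristic equation: det(A - λI) = 0
λ² - (trace)λ + (det) = 0
trace = 3 + 5 = 8, det = (3)(5) - (-1)(-15) = 0
λ² - (8)λ + (0) = 0
λ = (8 ± √((8)² - 4·(0))) / 2 = (8 ± √64) / 2
Solving: λ = 0, 8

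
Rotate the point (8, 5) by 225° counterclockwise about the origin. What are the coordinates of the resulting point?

Rotation matrix for 225°: [[cos 225°, -sin 225°], [sin 225°, cos 225°]] ≈ [[-0.707107, 0.707107], [-0.707107, -0.707107]]
[[-0.707107, 0.707107], [-0.707107, -0.707107]] × [8, 5]ᵀ ≈ [-2.1213, -9.1924]ᵀ
Result: (-2.1213, -9.1924)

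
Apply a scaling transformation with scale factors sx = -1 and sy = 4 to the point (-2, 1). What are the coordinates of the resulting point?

Scaling matrix:
[[-1, 0], [0, 4]]
Result: (-2 × -1, 1 × 4) = (2, 4)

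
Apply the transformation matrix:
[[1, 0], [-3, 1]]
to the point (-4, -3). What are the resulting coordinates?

Matrix multiplication:
[[1, 0], [-3, 1]] × [-4, -3]ᵀ
= [(1)(-4) + (0)(-3), (-3)(-4) + (1)(-3)]ᵀ
= [-4, 9]ᵀ
Result: (-4, 9)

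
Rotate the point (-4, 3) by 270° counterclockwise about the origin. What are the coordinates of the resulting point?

Rotation matrix for 270°: [[cos 270°, -sin 270°], [sin 270°, cos 270°]] = [[0, 1], [-1, 0]]
[[0, 1], [-1, 0]] × [-4, 3]ᵀ = [3, 4]ᵀ
Result: (3, 4)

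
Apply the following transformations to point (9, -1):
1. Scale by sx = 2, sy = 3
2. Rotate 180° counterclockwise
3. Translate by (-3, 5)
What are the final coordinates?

Step 1: Scale → (18, -3)
Step 2: Rotate 180° → (-18, 3)
Step 3: Translate → (-21, 8)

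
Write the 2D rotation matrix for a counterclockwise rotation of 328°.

Rotation matrix formula: [[cos θ, -sin θ], [sin θ, cos θ]]
For θ = 328°:
cos(328°) = 0.8480
sin(328°) = -0.5299
Result: [[0.8480, 0.5299], [-0.5299, 0.8480]]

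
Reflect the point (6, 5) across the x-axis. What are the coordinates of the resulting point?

Reflection across x-axis: (6, 5) → (6, -5)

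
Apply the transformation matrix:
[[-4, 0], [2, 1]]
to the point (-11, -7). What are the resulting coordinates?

Matrix multiplication:
[[-4, 0], [2, 1]] × [-11, -7]ᵀ
= [(-4)(-11) + (0)(-7), (2)(-11) + (1)(-7)]ᵀ
= [44, -29]ᵀ
Result: (44, -29)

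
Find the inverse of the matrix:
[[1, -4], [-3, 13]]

For [[a,b],[c,d]], inverse = (1/det)·[[d,-b],[-c,a]]
det = (1)(13) - (-4)(-3) = 13 - 12 = 1
Inverse = [[13, 4], [3, 1]]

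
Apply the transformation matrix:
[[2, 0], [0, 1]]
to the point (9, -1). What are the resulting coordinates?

Matrix multiplication:
[[2, 0], [0, 1]] × [9, -1]ᵀ
= [(2)(9) + (0)(-1), (0)(9) + (1)(-1)]ᵀ
= [18, -1]ᵀ
Result: (18, -1)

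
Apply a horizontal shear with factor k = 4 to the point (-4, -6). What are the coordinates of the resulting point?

Shear matrix for horizontal shear with factor k = 4:
[[1, 4], [0, 1]]
Result: (-4, -6) → (-28, -6)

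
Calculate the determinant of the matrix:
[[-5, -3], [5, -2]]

For a 2×2 matrix [[a, b], [c, d]], det = ad - bc
det = (-5)(-2) - (-3)(5) = 10 - -15 = 25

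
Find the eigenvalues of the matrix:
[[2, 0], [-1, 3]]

Characteristic equation: det(A - λI) = 0
λ² - (trace)λ + (det) = 0
trace = 2 + 3 = 5, det = (2)(3) - (0)(-1) = 6
λ² - (5)λ + (6) = 0
λ = (5 ± √((5)² - 4·(6))) / 2 = (5 ± √1) / 2
Solving: λ = 2, 3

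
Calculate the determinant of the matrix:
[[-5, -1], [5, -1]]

For a 2×2 matrix [[a, b], [c, d]], det = ad - bc
det = (-5)(-1) - (-1)(5) = 5 - -5 = 10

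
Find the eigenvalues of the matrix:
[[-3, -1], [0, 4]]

Characteristic equation: det(A - λI) = 0
λ² - (trace)λ + (det) = 0
trace = -3 + 4 = 1, det = (-3)(4) - (-1)(0) = -12
λ² - (1)λ + (-12) = 0
λ = (1 ± √((1)² - 4·(-12))) / 2 = (1 ± √49) / 2
Solving: λ = -3, 4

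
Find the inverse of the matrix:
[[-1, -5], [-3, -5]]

For [[a,b],[c,d]], inverse = (1/det)·[[d,-b],[-c,a]]
det = (-1)(-5) - (-5)(-3) = 5 - 15 = -10
Inverse = (1/-10)·[[-5, 5], [3, -1]]
= [[1/2, -1/2], [-3/10, 1/10]]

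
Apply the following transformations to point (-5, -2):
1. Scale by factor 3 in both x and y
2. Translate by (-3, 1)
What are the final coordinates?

Step 1: Scale (-5, -2) by 3 → (-15, -6)
Step 2: Translate by (-3, 1) → (-18, -5)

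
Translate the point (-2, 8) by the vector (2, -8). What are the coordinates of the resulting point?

Translation by (2, -8) (homogeneous matrix [[1, 0, 2], [0, 1, -8], [0, 0, 1]]):
x' = -2 + 2 = 0
y' = 8 + -8 = 0
Result: (0, 0)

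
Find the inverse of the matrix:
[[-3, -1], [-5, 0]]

For [[a,b],[c,d]], inverse = (1/det)·[[d,-b],[-c,a]]
det = (-3)(0) - (-1)(-5) = 0 - 5 = -5
Inverse = (1/-5)·[[0, 1], [5, -3]]
= [[0, -1/5], [-1, 3/5]]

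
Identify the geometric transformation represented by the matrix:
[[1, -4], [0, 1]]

This matrix represents: horizontal shear with factor -4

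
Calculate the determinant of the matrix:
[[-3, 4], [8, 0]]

For a 2×2 matrix [[a, b], [c, d]], det = ad - bc
det = (-3)(0) - (4)(8) = 0 - 32 = -32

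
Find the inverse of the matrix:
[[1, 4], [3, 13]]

For [[a,b],[c,d]], inverse = (1/det)·[[d,-b],[-c,a]]
det = (1)(13) - (4)(3) = 13 - 12 = 1
Inverse = [[13, -4], [-3, 1]]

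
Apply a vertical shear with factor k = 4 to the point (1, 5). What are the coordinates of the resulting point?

Shear matrix for vertical shear with factor k = 4:
[[1, 0], [4, 1]]
Result: (1, 5) → (1, 9)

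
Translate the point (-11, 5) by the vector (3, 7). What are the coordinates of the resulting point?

Translation by (3, 7) (homogeneous matrix [[1, 0, 3], [0, 1, 7], [0, 0, 1]]):
x' = -11 + 3 = -8
y' = 5 + 7 = 12
Result: (-8, 12)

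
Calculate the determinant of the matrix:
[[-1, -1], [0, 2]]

For a 2×2 matrix [[a, b], [c, d]], det = ad - bc
det = (-1)(2) - (-1)(0) = -2 - 0 = -2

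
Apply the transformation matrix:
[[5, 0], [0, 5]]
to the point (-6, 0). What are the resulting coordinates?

Matrix multiplication:
[[5, 0], [0, 5]] × [-6, 0]ᵀ
= [(5)(-6) + (0)(0), (0)(-6) + (5)(0)]ᵀ
= [-30, 0]ᵀ
Result: (-30, 0)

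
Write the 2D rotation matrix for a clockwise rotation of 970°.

Rotation matrix formula: [[cos θ, -sin θ], [sin θ, cos θ]]
A clockwise rotation by 970° is equivalent to a counterclockwise rotation by -970°.
For θ = -970°:
cos(-970°) = -0.3420
sin(-970°) = 0.9397
Result: [[-0.3420, -0.9397], [0.9397, -0.3420]]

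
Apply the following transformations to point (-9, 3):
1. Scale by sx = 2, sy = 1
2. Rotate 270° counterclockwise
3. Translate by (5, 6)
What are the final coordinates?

Step 1: Scale → (-18, 3)
Step 2: Rotate 270° → (3, 18)
Step 3: Translate → (8, 24)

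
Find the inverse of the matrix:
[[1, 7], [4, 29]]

For [[a,b],[c,d]], inverse = (1/det)·[[d,-b],[-c,a]]
det = (1)(29) - (7)(4) = 29 - 28 = 1
Inverse = [[29, -7], [-4, 1]]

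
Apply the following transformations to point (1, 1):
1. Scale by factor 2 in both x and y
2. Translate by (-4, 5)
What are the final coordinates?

Step 1: Scale (1, 1) by 2 → (2, 2)
Step 2: Translate by (-4, 5) → (-2, 7)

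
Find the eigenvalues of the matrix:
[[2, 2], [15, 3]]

Characteristic equation: det(A - λI) = 0
λ² - (trace)λ + (det) = 0
trace = 2 + 3 = 5, det = (2)(3) - (2)(15) = -24
λ² - (5)λ + (-24) = 0
λ = (5 ± √((5)² - 4·(-24))) / 2 = (5 ± √121) / 2
Solving: λ = -3, 8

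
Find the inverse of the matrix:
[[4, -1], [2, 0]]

For [[a,b],[c,d]], inverse = (1/det)·[[d,-b],[-c,a]]
det = (4)(0) - (-1)(2) = 0 - -2 = 2
Inverse = (1/2)·[[0, 1], [-2, 4]]
= [[0, 1/2], [-1, 2]]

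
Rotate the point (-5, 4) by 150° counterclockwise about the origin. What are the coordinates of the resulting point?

Rotation matrix for 150°: [[cos 150°, -sin 150°], [sin 150°, cos 150°]] ≈ [[-0.866025, -0.500000], [0.500000, -0.866025]]
[[-0.866025, -0.500000], [0.500000, -0.866025]] × [-5, 4]ᵀ ≈ [2.3301, -5.9641]ᵀ
Result: (2.3301, -5.9641)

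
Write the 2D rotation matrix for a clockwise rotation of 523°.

Rotation matrix formula: [[cos θ, -sin θ], [sin θ, cos θ]]
A clockwise rotation by 523° is equivalent to a counterclockwise rotation by -523°.
For θ = -523°:
cos(-523°) = -0.9563
sin(-523°) = -0.2924
Result: [[-0.9563, 0.2924], [-0.2924, -0.9563]]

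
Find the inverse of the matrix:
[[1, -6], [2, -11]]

For [[a,b],[c,d]], inverse = (1/det)·[[d,-b],[-c,a]]
det = (1)(-11) - (-6)(2) = -11 - -12 = 1
Inverse = [[-11, 6], [-2, 1]]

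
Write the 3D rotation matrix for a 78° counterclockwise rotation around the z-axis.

Rotation matrix for counterclockwise 78° around z-axis:
cos(78°) = 0.2079, sin(78°) = 0.9781
Result: [[0.2079, -0.9781, 0], [0.9781, 0.2079, 0], [0, 0, 1]]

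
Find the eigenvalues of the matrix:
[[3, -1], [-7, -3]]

Characteristic equation: det(A - λI) = 0
λ² - (trace)λ + (det) = 0
trace = 3 + -3 = 0, det = (3)(-3) - (-1)(-7) = -16
λ² - (0)λ + (-16) = 0
λ = (0 ± √((0)² - 4·(-16))) / 2 = (0 ± √64) / 2
Solving: λ = -4, 4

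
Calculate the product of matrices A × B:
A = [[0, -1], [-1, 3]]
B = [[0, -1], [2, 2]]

Matrix multiplication:
C[0][0] = 0×0 + -1×2 = -2
C[0][1] = 0×-1 + -1×2 = -2
C[1][0] = -1×0 + 3×2 = 6
C[1][1] = -1×-1 + 3×2 = 7
Result: [[-2, -2], [6, 7]]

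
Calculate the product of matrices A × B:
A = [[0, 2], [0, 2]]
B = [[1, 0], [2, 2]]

Matrix multiplication:
C[0][0] = 0×1 + 2×2 = 4
C[0][1] = 0×0 + 2×2 = 4
C[1][0] = 0×1 + 2×2 = 4
C[1][1] = 0×0 + 2×2 = 4
Result: [[4, 4], [4, 4]]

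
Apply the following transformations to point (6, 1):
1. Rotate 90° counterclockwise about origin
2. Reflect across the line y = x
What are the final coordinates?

Step 1: Rotate 90° → (-1, 6)
Step 2: Reflect across line y = x → (6, -1)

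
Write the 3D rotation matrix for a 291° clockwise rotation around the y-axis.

Rotation matrix for clockwise 291° around y-axis:
A clockwise rotation by 291° is a counterclockwise rotation by -291°.
cos(-291°) = 0.3584, sin(-291°) = 0.9336
Result: [[0.3584, 0, 0.9336], [0, 1, 0], [-0.9336, 0, 0.3584]]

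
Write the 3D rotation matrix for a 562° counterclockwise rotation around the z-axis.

Rotation matrix for counterclockwise 562° around z-axis:
cos(562°) = -0.9272, sin(562°) = -0.3746
Result: [[-0.9272, 0.3746, 0], [-0.3746, -0.9272, 0], [0, 0, 1]]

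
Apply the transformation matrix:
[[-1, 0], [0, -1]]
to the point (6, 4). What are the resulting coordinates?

Matrix multiplication:
[[-1, 0], [0, -1]] × [6, 4]ᵀ
= [(-1)(6) + (0)(4), (0)(6) + (-1)(4)]ᵀ
= [-6, -4]ᵀ
Result: (-6, -4)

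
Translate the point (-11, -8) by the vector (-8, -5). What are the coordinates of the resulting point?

Translation by (-8, -5) (homogeneous matrix [[1, 0, -8], [0, 1, -5], [0, 0, 1]]):
x' = -11 + -8 = -19
y' = -8 + -5 = -13
Result: (-19, -13)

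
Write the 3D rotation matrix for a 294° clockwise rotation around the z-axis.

Rotation matrix for clockwise 294° around z-axis:
A clockwise rotation by 294° is a counterclockwise rotation by -294°.
cos(-294°) = 0.4067, sin(-294°) = 0.9135
Result: [[0.4067, -0.9135, 0], [0.9135, 0.4067, 0], [0, 0, 1]]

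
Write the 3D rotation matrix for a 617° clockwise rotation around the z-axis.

Rotation matrix for clockwise 617° around z-axis:
A clockwise rotation by 617° is a counterclockwise rotation by -617°.
cos(-617°) = -0.2250, sin(-617°) = 0.9744
Result: [[-0.2250, -0.9744, 0], [0.9744, -0.2250, 0], [0, 0, 1]]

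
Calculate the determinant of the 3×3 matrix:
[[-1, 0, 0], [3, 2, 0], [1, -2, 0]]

Expansion along first row:
det = -1·det([[2,0],[-2,0]]) - 0·det([[3,0],[1,0]]) + 0·det([[3,2],[1,-2]])
    = -1·(2·0 - 0·-2) - 0·(3·0 - 0·1) + 0·(3·-2 - 2·1)
    = -1·0 - 0·0 + 0·-8
    = 0 + 0 + 0 = 0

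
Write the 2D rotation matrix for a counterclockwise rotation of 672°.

Rotation matrix formula: [[cos θ, -sin θ], [sin θ, cos θ]]
For θ = 672°:
cos(672°) = 0.6691
sin(672°) = -0.7431
Result: [[0.6691, 0.7431], [-0.7431, 0.6691]]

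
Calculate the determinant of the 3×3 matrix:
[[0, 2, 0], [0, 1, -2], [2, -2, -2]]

Expansion along first row:
det = 0·det([[1,-2],[-2,-2]]) - 2·det([[0,-2],[2,-2]]) + 0·det([[0,1],[2,-2]])
    = 0·(1·-2 - -2·-2) - 2·(0·-2 - -2·2) + 0·(0·-2 - 1·2)
    = 0·-6 - 2·4 + 0·-2
    = 0 + -8 + 0 = -8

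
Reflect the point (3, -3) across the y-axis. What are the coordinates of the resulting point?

Reflection across y-axis: (3, -3) → (-3, -3)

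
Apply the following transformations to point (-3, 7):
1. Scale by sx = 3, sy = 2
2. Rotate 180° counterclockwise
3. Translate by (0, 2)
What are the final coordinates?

Step 1: Scale → (-9, 14)
Step 2: Rotate 180° → (9, -14)
Step 3: Translate → (9, -12)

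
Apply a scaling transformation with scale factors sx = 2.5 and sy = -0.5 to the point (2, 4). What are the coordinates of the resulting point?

Scaling matrix:
[[2.50, 0], [0, -0.50]]
Result: (2 × 2.5, 4 × -0.5) = (5, -2)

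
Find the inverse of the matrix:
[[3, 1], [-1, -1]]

For [[a,b],[c,d]], inverse = (1/det)·[[d,-b],[-c,a]]
det = (3)(-1) - (1)(-1) = -3 - -1 = -2
Inverse = (1/-2)·[[-1, -1], [1, 3]]
= [[1/2, 1/2], [-1/2, -3/2]]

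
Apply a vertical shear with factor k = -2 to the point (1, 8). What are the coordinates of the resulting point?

Shear matrix for vertical shear with factor k = -2:
[[1, 0], [-2, 1]]
Result: (1, 8) → (1, 6)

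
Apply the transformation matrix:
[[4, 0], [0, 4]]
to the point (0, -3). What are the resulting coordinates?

Matrix multiplication:
[[4, 0], [0, 4]] × [0, -3]ᵀ
= [(4)(0) + (0)(-3), (0)(0) + (4)(-3)]ᵀ
= [0, -12]ᵀ
Result: (0, -12)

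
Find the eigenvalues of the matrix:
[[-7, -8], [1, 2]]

Characteristic equation: det(A - λI) = 0
λ² - (trace)λ + (det) = 0
trace = -7 + 2 = -5, det = (-7)(2) - (-8)(1) = -6
λ² - (-5)λ + (-6) = 0
λ = (-5 ± √((-5)² - 4·(-6))) / 2 = (-5 ± √49) / 2
Solving: λ = -6, 1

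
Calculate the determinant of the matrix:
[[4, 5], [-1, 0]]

For a 2×2 matrix [[a, b], [c, d]], det = ad - bc
det = (4)(0) - (5)(-1) = 0 - -5 = 5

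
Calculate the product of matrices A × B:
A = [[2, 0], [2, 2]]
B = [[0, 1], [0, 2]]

Matrix multiplication:
C[0][0] = 2×0 + 0×0 = 0
C[0][1] = 2×1 + 0×2 = 2
C[1][0] = 2×0 + 2×0 = 0
C[1][1] = 2×1 + 2×2 = 6
Result: [[0, 2], [0, 6]]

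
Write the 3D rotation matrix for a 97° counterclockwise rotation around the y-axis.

Rotation matrix for counterclockwise 97° around y-axis:
cos(97°) = -0.1219, sin(97°) = 0.9925
Result: [[-0.1219, 0, 0.9925], [0, 1, 0], [-0.9925, 0, -0.1219]]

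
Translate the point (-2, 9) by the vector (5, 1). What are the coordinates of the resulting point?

Translation by (5, 1) (homogeneous matrix [[1, 0, 5], [0, 1, 1], [0, 0, 1]]):
x' = -2 + 5 = 3
y' = 9 + 1 = 10
Result: (3, 10)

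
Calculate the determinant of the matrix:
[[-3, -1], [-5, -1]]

For a 2×2 matrix [[a, b], [c, d]], det = ad - bc
det = (-3)(-1) - (-1)(-5) = 3 - 5 = -2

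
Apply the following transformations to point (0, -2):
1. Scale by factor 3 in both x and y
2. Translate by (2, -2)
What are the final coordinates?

Step 1: Scale (0, -2) by 3 → (0, -6)
Step 2: Translate by (2, -2) → (2, -8)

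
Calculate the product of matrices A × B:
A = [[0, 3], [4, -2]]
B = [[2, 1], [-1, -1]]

Matrix multiplication:
C[0][0] = 0×2 + 3×-1 = -3
C[0][1] = 0×1 + 3×-1 = -3
C[1][0] = 4×2 + -2×-1 = 10
C[1][1] = 4×1 + -2×-1 = 6
Result: [[-3, -3], [10, 6]]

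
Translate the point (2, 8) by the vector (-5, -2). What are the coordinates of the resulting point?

Translation by (-5, -2) (homogeneous matrix [[1, 0, -5], [0, 1, -2], [0, 0, 1]]):
x' = 2 + -5 = -3
y' = 8 + -2 = 6
Result: (-3, 6)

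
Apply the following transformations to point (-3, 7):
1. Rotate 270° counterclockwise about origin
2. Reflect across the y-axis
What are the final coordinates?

Step 1: Rotate 270° → (7, 3)
Step 2: Reflect across y-axis → (-7, 3)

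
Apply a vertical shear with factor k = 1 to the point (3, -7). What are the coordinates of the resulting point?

Shear matrix for vertical shear with factor k = 1:
[[1, 0], [1, 1]]
Result: (3, -7) → (3, -4)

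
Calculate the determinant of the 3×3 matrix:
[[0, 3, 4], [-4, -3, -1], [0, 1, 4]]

Expansion along first row:
det = 0·det([[-3,-1],[1,4]]) - 3·det([[-4,-1],[0,4]]) + 4·det([[-4,-3],[0,1]])
    = 0·(-3·4 - -1·1) - 3·(-4·4 - -1·0) + 4·(-4·1 - -3·0)
    = 0·-11 - 3·-16 + 4·-4
    = 0 + 48 + -16 = 32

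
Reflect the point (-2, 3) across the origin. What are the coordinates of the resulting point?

Reflection across origin: (-2, 3) → (2, -3)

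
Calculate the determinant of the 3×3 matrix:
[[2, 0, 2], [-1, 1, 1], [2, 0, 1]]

Expansion along first row:
det = 2·det([[1,1],[0,1]]) - 0·det([[-1,1],[2,1]]) + 2·det([[-1,1],[2,0]])
    = 2·(1·1 - 1·0) - 0·(-1·1 - 1·2) + 2·(-1·0 - 1·2)
    = 2·1 - 0·-3 + 2·-2
    = 2 + 0 + -4 = -2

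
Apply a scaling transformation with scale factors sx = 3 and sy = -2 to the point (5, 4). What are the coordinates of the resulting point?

Scaling matrix:
[[3, 0], [0, -2]]
Result: (5 × 3, 4 × -2) = (15, -8)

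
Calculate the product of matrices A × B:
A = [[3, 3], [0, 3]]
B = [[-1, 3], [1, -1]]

Matrix multiplication:
C[0][0] = 3×-1 + 3×1 = 0
C[0][1] = 3×3 + 3×-1 = 6
C[1][0] = 0×-1 + 3×1 = 3
C[1][1] = 0×3 + 3×-1 = -3
Result: [[0, 6], [3, -3]]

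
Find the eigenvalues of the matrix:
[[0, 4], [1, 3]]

Characteristic equation: det(A - λI) = 0
λ² - (trace)λ + (det) = 0
trace = 0 + 3 = 3, det = (0)(3) - (4)(1) = -4
λ² - (3)λ + (-4) = 0
λ = (3 ± √((3)² - 4·(-4))) / 2 = (3 ± √25) / 2
Solving: λ = -1, 4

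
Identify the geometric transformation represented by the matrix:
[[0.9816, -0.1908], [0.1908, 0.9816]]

This matrix represents: rotation by 11° counterclockwise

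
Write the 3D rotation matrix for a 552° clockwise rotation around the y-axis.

Rotation matrix for clockwise 552° around y-axis:
A clockwise rotation by 552° is a counterclockwise rotation by -552°.
cos(-552°) = -0.9781, sin(-552°) = 0.2079
Result: [[-0.9781, 0, 0.2079], [0, 1, 0], [-0.2079, 0, -0.9781]]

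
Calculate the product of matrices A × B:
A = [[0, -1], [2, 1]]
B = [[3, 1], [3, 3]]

Matrix multiplication:
C[0][0] = 0×3 + -1×3 = -3
C[0][1] = 0×1 + -1×3 = -3
C[1][0] = 2×3 + 1×3 = 9
C[1][1] = 2×1 + 1×3 = 5
Result: [[-3, -3], [9, 5]]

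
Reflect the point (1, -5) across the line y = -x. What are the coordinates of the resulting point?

Reflection across line y = -x: (1, -5) → (5, -1)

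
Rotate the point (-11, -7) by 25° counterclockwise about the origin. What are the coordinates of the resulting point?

Rotation matrix for 25°: [[cos 25°, -sin 25°], [sin 25°, cos 25°]] ≈ [[0.906308, -0.422618], [0.422618, 0.906308]]
[[0.906308, -0.422618], [0.422618, 0.906308]] × [-11, -7]ᵀ ≈ [-7.0111, -10.9930]ᵀ
Result: (-7.0111, -10.9930)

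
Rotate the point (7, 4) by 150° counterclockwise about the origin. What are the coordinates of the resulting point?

Rotation matrix for 150°: [[cos 150°, -sin 150°], [sin 150°, cos 150°]] ≈ [[-0.866025, -0.500000], [0.500000, -0.866025]]
[[-0.866025, -0.500000], [0.500000, -0.866025]] × [7, 4]ᵀ ≈ [-8.0622, 0.0359]ᵀ
Result: (-8.0622, 0.0359)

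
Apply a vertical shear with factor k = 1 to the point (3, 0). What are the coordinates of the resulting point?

Shear matrix for vertical shear with factor k = 1:
[[1, 0], [1, 1]]
Result: (3, 0) → (3, 3)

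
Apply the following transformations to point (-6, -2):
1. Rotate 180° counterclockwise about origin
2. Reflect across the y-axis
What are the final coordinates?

Step 1: Rotate 180° → (6, 2)
Step 2: Reflect across y-axis → (-6, 2)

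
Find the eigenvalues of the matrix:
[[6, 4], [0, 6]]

Characteristic equation: det(A - λI) = 0
λ² - (trace)λ + (det) = 0
trace = 6 + 6 = 12, det = (6)(6) - (4)(0) = 36
λ² - (12)λ + (36) = 0
λ = (12 ± √((12)² - 4·(36))) / 2 = (12 ± √0) / 2
Solving: λ = 6, 6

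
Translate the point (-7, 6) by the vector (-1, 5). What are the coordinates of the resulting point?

Translation by (-1, 5) (homogeneous matrix [[1, 0, -1], [0, 1, 5], [0, 0, 1]]):
x' = -7 + -1 = -8
y' = 6 + 5 = 11
Result: (-8, 11)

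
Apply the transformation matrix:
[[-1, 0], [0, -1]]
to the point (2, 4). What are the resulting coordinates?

Matrix multiplication:
[[-1, 0], [0, -1]] × [2, 4]ᵀ
= [(-1)(2) + (0)(4), (0)(2) + (-1)(4)]ᵀ
= [-2, -4]ᵀ
Result: (-2, -4)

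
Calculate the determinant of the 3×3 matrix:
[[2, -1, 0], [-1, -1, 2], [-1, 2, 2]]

Expansion along first row:
det = 2·det([[-1,2],[2,2]]) - -1·det([[-1,2],[-1,2]]) + 0·det([[-1,-1],[-1,2]])
    = 2·(-1·2 - 2·2) - -1·(-1·2 - 2·-1) + 0·(-1·2 - -1·-1)
    = 2·-6 - -1·0 + 0·-3
    = -12 + 0 + 0 = -12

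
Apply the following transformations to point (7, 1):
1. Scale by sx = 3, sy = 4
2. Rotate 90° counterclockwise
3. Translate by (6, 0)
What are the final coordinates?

Step 1: Scale → (21, 4)
Step 2: Rotate 90° → (-4, 21)
Step 3: Translate → (2, 21)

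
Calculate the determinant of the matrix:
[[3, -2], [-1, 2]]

For a 2×2 matrix [[a, b], [c, d]], det = ad - bc
det = (3)(2) - (-2)(-1) = 6 - 2 = 4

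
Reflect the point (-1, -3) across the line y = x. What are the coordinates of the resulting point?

Reflection across line y = x: (-1, -3) → (-3, -1)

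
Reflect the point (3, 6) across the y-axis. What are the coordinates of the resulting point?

Reflection across y-axis: (3, 6) → (-3, 6)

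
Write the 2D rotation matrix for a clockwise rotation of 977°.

Rotation matrix formula: [[cos θ, -sin θ], [sin θ, cos θ]]
A clockwise rotation by 977° is equivalent to a counterclockwise rotation by -977°.
For θ = -977°:
cos(-977°) = -0.2250
sin(-977°) = 0.9744
Result: [[-0.2250, -0.9744], [0.9744, -0.2250]]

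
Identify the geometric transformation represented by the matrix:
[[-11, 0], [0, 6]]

This matrix represents: non-uniform scaling by sx = -11, sy = 6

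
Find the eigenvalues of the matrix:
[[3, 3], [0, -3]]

Characteristic equation: det(A - λI) = 0
λ² - (trace)λ + (det) = 0
trace = 3 + -3 = 0, det = (3)(-3) - (3)(0) = -9
λ² - (0)λ + (-9) = 0
λ = (0 ± √((0)² - 4·(-9))) / 2 = (0 ± √36) / 2
Solving: λ = -3, 3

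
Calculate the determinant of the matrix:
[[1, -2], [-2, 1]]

For a 2×2 matrix [[a, b], [c, d]], det = ad - bc
det = (1)(1) - (-2)(-2) = 1 - 4 = -3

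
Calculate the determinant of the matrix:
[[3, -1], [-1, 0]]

For a 2×2 matrix [[a, b], [c, d]], det = ad - bc
det = (3)(0) - (-1)(-1) = 0 - 1 = -1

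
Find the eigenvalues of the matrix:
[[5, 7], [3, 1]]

Characteristic equation: det(A - λI) = 0
λ² - (trace)λ + (det) = 0
trace = 5 + 1 = 6, det = (5)(1) - (7)(3) = -16
λ² - (6)λ + (-16) = 0
λ = (6 ± √((6)² - 4·(-16))) / 2 = (6 ± √100) / 2
Solving: λ = -2, 8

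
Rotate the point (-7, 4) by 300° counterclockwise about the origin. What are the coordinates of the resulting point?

Rotation matrix for 300°: [[cos 300°, -sin 300°], [sin 300°, cos 300°]] ≈ [[0.500000, 0.866025], [-0.866025, 0.500000]]
[[0.500000, 0.866025], [-0.866025, 0.500000]] × [-7, 4]ᵀ ≈ [-0.0359, 8.0622]ᵀ
Result: (-0.0359, 8.0622)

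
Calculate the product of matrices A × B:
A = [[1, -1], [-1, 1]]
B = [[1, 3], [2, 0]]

Matrix multiplication:
C[0][0] = 1×1 + -1×2 = -1
C[0][1] = 1×3 + -1×0 = 3
C[1][0] = -1×1 + 1×2 = 1
C[1][1] = -1×3 + 1×0 = -3
Result: [[-1, 3], [1, -3]]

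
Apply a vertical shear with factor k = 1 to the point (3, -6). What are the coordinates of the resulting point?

Shear matrix for vertical shear with factor k = 1:
[[1, 0], [1, 1]]
Result: (3, -6) → (3, -3)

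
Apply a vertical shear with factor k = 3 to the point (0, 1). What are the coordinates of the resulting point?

Shear matrix for vertical shear with factor k = 3:
[[1, 0], [3, 1]]
Result: (0, 1) → (0, 1)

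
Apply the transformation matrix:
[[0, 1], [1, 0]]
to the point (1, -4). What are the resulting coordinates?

Matrix multiplication:
[[0, 1], [1, 0]] × [1, -4]ᵀ
= [(0)(1) + (1)(-4), (1)(1) + (0)(-4)]ᵀ
= [-4, 1]ᵀ
Result: (-4, 1)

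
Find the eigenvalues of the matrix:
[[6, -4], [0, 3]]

Characteristic equation: det(A - λI) = 0
λ² - (trace)λ + (det) = 0
trace = 6 + 3 = 9, det = (6)(3) - (-4)(0) = 18
λ² - (9)λ + (18) = 0
λ = (9 ± √((9)² - 4·(18))) / 2 = (9 ± √9) / 2
Solving: λ = 3, 6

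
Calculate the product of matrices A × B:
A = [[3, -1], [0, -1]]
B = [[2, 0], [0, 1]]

Matrix multiplication:
C[0][0] = 3×2 + -1×0 = 6
C[0][1] = 3×0 + -1×1 = -1
C[1][0] = 0×2 + -1×0 = 0
C[1][1] = 0×0 + -1×1 = -1
Result: [[6, -1], [0, -1]]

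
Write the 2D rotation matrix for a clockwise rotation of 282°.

Rotation matrix formula: [[cos θ, -sin θ], [sin θ, cos θ]]
A clockwise rotation by 282° is equivalent to a counterclockwise rotation by -282°.
For θ = -282°:
cos(-282°) = 0.2079
sin(-282°) = 0.9781
Result: [[0.2079, -0.9781], [0.9781, 0.2079]]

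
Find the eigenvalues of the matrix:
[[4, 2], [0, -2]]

Characteristic equation: det(A - λI) = 0
λ² - (trace)λ + (det) = 0
trace = 4 + -2 = 2, det = (4)(-2) - (2)(0) = -8
λ² - (2)λ + (-8) = 0
λ = (2 ± √((2)² - 4·(-8))) / 2 = (2 ± √36) / 2
Solving: λ = -2, 4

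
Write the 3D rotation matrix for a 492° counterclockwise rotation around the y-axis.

Rotation matrix for counterclockwise 492° around y-axis:
cos(492°) = -0.6691, sin(492°) = 0.7431
Result: [[-0.6691, 0, 0.7431], [0, 1, 0], [-0.7431, 0, -0.6691]]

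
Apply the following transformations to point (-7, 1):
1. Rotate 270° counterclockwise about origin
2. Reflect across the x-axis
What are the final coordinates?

Step 1: Rotate 270° → (1, 7)
Step 2: Reflect across x-axis → (1, -7)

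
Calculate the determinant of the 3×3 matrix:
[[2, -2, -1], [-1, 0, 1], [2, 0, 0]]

Expansion along first row:
det = 2·det([[0,1],[0,0]]) - -2·det([[-1,1],[2,0]]) + -1·det([[-1,0],[2,0]])
    = 2·(0·0 - 1·0) - -2·(-1·0 - 1·2) + -1·(-1·0 - 0·2)
    = 2·0 - -2·-2 + -1·0
    = 0 + -4 + 0 = -4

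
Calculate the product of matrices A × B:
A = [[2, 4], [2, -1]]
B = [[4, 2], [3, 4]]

Matrix multiplication:
C[0][0] = 2×4 + 4×3 = 20
C[0][1] = 2×2 + 4×4 = 20
C[1][0] = 2×4 + -1×3 = 5
C[1][1] = 2×2 + -1×4 = 0
Result: [[20, 20], [5, 0]]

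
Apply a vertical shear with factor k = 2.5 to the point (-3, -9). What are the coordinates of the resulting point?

Shear matrix for vertical shear with factor k = 2.5:
[[1, 0], [2.50, 1]]
Result: (-3, -9) → (-3, -16.5)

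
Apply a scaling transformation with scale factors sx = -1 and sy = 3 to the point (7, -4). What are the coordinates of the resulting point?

Scaling matrix:
[[-1, 0], [0, 3]]
Result: (7 × -1, -4 × 3) = (-7, -12)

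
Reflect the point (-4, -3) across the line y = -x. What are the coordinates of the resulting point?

Reflection across line y = -x: (-4, -3) → (3, 4)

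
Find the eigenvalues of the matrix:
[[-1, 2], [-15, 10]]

Characteristic equation: det(A - λI) = 0
λ² - (trace)λ + (det) = 0
trace = -1 + 10 = 9, det = (-1)(10) - (2)(-15) = 20
λ² - (9)λ + (20) = 0
λ = (9 ± √((9)² - 4·(20))) / 2 = (9 ± √1) / 2
Solving: λ = 4, 5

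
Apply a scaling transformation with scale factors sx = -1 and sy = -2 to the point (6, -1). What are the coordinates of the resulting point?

Scaling matrix:
[[-1, 0], [0, -2]]
Result: (6 × -1, -1 × -2) = (-6, 2)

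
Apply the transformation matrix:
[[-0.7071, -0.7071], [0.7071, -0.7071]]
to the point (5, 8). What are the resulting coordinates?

Matrix multiplication:
[[-0.7071, -0.7071], [0.7071, -0.7071]] × [5, 8]ᵀ
= [(-0.7071)(5) + (-0.7071)(8), (0.7071)(5) + (-0.7071)(8)]ᵀ
= [-9.1923, -2.1213]ᵀ
Result: (-9.1923, -2.1213)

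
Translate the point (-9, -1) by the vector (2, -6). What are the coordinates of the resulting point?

Translation by (2, -6) (homogeneous matrix [[1, 0, 2], [0, 1, -6], [0, 0, 1]]):
x' = -9 + 2 = -7
y' = -1 + -6 = -7
Result: (-7, -7)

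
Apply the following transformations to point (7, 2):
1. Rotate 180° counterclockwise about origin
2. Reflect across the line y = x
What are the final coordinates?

Step 1: Rotate 180° → (-7, -2)
Step 2: Reflect across line y = x → (-2, -7)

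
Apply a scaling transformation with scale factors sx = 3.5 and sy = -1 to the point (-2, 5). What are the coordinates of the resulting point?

Scaling matrix:
[[3.50, 0], [0, -1]]
Result: (-2 × 3.5, 5 × -1) = (-7, -5)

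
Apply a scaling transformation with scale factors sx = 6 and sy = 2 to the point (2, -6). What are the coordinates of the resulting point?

Scaling matrix:
[[6, 0], [0, 2]]
Result: (2 × 6, -6 × 2) = (12, -12)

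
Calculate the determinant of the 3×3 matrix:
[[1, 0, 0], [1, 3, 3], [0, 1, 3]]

Expansion along first row:
det = 1·det([[3,3],[1,3]]) - 0·det([[1,3],[0,3]]) + 0·det([[1,3],[0,1]])
    = 1·(3·3 - 3·1) - 0·(1·3 - 3·0) + 0·(1·1 - 3·0)
    = 1·6 - 0·3 + 0·1
    = 6 + 0 + 0 = 6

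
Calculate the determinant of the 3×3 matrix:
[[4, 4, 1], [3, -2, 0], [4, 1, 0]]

Expansion along first row:
det = 4·det([[-2,0],[1,0]]) - 4·det([[3,0],[4,0]]) + 1·det([[3,-2],[4,1]])
    = 4·(-2·0 - 0·1) - 4·(3·0 - 0·4) + 1·(3·1 - -2·4)
    = 4·0 - 4·0 + 1·11
    = 0 + 0 + 11 = 11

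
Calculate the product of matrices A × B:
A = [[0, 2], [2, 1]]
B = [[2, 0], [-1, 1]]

Matrix multiplication:
C[0][0] = 0×2 + 2×-1 = -2
C[0][1] = 0×0 + 2×1 = 2
C[1][0] = 2×2 + 1×-1 = 3
C[1][1] = 2×0 + 1×1 = 1
Result: [[-2, 2], [3, 1]]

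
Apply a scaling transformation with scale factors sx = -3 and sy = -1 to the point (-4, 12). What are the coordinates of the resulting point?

Scaling matrix:
[[-3, 0], [0, -1]]
Result: (-4 × -3, 12 × -1) = (12, -12)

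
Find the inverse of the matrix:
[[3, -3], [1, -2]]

For [[a,b],[c,d]], inverse = (1/det)·[[d,-b],[-c,a]]
det = (3)(-2) - (-3)(1) = -6 - -3 = -3
Inverse = (1/-3)·[[-2, 3], [-1, 3]]
= [[2/3, -1], [1/3, -1]]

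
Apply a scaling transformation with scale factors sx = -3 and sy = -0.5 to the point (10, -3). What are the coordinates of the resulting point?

Scaling matrix:
[[-3, 0], [0, -0.50]]
Result: (10 × -3, -3 × -0.5) = (-30, 1.5)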